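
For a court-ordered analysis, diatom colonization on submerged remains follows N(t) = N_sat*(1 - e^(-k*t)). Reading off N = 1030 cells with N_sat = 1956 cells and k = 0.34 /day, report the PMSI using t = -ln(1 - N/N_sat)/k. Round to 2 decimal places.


PMSI from diatom colonization curve:
N / N_sat = 1030 / 1956 = 0.526585
1 - N/N_sat = 0.473415
ln(1 - N/N_sat) = -0.747783
t = -ln(1 - N/N_sat) / k = -(-0.747783) / 0.34 = 2.20 days

2.20


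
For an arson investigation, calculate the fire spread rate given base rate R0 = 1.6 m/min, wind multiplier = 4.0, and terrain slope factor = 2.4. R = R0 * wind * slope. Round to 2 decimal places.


Fire spread rate calculation:
R = R0 * wind_factor * slope_factor
= 1.6 * 4.0 * 2.4
= 6.4 * 2.4
= 15.36 m/min

15.36


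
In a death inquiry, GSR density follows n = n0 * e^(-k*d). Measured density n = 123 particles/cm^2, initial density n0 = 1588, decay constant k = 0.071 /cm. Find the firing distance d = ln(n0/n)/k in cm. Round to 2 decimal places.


GSR distance calculation:
n0/n = 1588 / 123 = 12.910569
ln(n0/n) = 2.558046
d = 2.558046 / 0.071 = 36.03 cm

36.03


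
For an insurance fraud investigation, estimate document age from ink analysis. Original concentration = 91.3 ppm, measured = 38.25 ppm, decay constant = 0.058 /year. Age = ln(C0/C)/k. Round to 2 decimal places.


Document age estimation:
C0/C = 91.3 / 38.25 = 2.386928
ln(C0/C) = 0.870007
t = 0.870007 / 0.058 = 15.00 years

15.00


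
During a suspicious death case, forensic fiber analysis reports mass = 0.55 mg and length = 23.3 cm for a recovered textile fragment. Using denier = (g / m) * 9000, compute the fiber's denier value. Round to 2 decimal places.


Denier calculation:
Mass in grams = 0.55 mg / 1000 = 0.00055 g
Length in meters = 23.3 cm / 100 = 0.233 m
Linear density = mass / length = 0.00055 / 0.233 = 0.00236052 g/m
Denier = (g/m) * 9000 = 0.00236052 * 9000 = 21.24

21.24


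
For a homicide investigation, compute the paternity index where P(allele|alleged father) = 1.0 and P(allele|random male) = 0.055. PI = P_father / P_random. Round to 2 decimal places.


Paternity Index calculation:
PI = P(allele|father) / P(allele|random)
PI = 1.0 / 0.055
PI = 18.18

18.18


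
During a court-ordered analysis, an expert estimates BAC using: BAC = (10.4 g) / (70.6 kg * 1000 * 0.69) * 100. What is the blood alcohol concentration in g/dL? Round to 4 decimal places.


Applying the Widmark formula:
BAC = (dose_g / (body_wt * 1000 * r)) * 100
Denominator = 70.6 * 1000 * 0.69 = 48714
BAC = (10.4 / 48714) * 100
BAC = 0.0213 g/dL

0.0213


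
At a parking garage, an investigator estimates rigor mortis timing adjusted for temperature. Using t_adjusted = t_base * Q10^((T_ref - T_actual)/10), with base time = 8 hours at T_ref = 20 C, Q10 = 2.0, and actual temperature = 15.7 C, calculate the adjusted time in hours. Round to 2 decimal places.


Rigor mortis time adjustment:
Exponent = (T_ref - T_actual) / 10 = (20 - 15.7) / 10 = 0.43
Q10 factor = 2.0^0.43 = 1.34723
t_adjusted = 8 * 1.34723 = 10.78 hours

10.78


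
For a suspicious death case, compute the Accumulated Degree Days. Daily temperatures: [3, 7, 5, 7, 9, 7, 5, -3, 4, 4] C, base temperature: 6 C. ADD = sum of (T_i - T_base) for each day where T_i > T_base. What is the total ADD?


Computing ADD day by day:
Day 1: max(0, 3 - 6) = 0
Day 2: max(0, 7 - 6) = 1
Day 3: max(0, 5 - 6) = 0
Day 4: max(0, 7 - 6) = 1
Day 5: max(0, 9 - 6) = 3
Day 6: max(0, 7 - 6) = 1
Day 7: max(0, 5 - 6) = 0
Day 8: max(0, -3 - 6) = 0
Day 9: max(0, 4 - 6) = 0
Day 10: max(0, 4 - 6) = 0
Total ADD = 6

6


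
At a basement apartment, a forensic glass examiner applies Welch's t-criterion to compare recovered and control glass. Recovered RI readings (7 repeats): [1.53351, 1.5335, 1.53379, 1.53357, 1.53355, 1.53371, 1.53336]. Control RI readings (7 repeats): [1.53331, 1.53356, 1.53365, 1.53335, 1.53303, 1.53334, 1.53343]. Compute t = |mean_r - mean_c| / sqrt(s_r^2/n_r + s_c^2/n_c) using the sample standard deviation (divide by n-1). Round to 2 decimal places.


Welch's t-criterion for glass RI comparison:
Recovered mean = sum / n_r = 10.73499 / 7 = 1.53357
Control mean = sum / n_c = 10.73367 / 7 = 1.5333814
Recovered sample variance s_r^2 = 2.01667e-08
Control sample variance s_c^2 = 3.96143e-08
Welch SE (unpooled) = sqrt(s_r^2/n_r + s_c^2/n_c) = sqrt(2.88095e-09 + 5.65918e-09) = sqrt(8.54013e-09) = 9.24128e-05
|mean_r - mean_c| = 0.000188571
t = 0.000188571 / 9.24128e-05 = 2.04

2.04


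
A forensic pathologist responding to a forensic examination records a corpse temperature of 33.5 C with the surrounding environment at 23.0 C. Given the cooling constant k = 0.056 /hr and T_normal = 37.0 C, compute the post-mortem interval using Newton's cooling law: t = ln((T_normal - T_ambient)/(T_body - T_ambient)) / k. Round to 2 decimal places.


Using Newton's law of cooling:
t = ln((T_normal - T_ambient) / (T_body - T_ambient)) / k
T_normal - T_ambient = 14.0
T_body - T_ambient = 10.5
Ratio = 1.333333
ln(ratio) = 0.287682
t = 0.287682 / 0.056 = 5.14 hours

5.14


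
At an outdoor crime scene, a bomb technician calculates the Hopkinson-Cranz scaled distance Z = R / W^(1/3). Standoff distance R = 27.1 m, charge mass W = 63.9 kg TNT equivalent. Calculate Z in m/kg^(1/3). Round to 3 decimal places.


Scaled distance calculation:
W^(1/3) = 63.9^(1/3) = 3.997916
Z = R / W^(1/3) = 27.1 / 3.997916
Z = 6.779 m/kg^(1/3)

6.779


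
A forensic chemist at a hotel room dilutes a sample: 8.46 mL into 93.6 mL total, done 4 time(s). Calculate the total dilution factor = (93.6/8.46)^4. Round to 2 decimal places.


Dilution factor calculation:
Single dilution = V_total / V_sample = 93.6 / 8.46 ≈ 11.06383
Number of dilutions = 4
Total DF = (93.6 / 8.46)^4 (full precision, rounded at the end) = 14983.80

14983.80


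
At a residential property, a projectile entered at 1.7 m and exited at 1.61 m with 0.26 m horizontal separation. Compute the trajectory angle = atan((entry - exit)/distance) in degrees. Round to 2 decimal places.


Bullet trajectory angle:
Height difference = 1.7 - 1.61 = 0.09 m
angle = atan(0.09 / 0.26)
angle = atan(0.346154)
angle = 19.09 degrees

19.09


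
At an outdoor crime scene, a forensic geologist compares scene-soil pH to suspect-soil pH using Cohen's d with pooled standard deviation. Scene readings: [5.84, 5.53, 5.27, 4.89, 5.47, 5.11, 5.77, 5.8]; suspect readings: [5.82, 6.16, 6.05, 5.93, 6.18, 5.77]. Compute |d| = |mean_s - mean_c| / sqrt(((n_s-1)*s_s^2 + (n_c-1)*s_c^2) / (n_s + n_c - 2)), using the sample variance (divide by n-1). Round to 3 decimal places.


Pooled-variance Cohen's d for soil pH comparison:
Scene mean = 43.68 / 8 = 5.46
Suspect mean = 35.91 / 6 = 5.985
Scene sample variance s_s^2 = 0.120657
Suspect sample variance s_c^2 = 0.02987
Pooled variance = ((n_s-1)*s_s^2 + (n_c-1)*s_c^2) / (n_s + n_c - 2) = 0.082829
Pooled SD = sqrt(0.082829) = 0.2878
Mean difference = -0.525
|d| = |-0.525| / 0.2878 = 1.824

1.824


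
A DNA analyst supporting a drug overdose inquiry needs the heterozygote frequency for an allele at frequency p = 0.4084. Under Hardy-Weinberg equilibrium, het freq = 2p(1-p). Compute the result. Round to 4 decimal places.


Hardy-Weinberg heterozygote frequency:
q = 1 - p = 1 - 0.4084 = 0.5916
2pq = 2 * 0.4084 * 0.5916 = 0.4832

0.4832


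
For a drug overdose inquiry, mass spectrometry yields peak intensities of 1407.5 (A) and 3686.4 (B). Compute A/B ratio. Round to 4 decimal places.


Spectral peak ratio:
Peak A = 1407.5 counts
Peak B = 3686.4 counts
Ratio = 1407.5 / 3686.4 = 0.3818

0.3818


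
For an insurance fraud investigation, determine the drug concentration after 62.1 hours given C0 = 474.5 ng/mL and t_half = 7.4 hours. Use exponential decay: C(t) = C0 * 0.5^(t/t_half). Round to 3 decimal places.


Drug concentration decay:
Number of half-lives = t / t_half = 62.1 / 7.4 = 8.391892
Decay factor = 0.5^8.391892 = 0.00297707
C(t) = 474.5 * 0.00297707 = 1.413 ng/mL

1.413


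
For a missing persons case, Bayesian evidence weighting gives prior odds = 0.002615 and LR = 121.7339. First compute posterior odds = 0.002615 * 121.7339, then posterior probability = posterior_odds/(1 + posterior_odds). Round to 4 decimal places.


Bayesian evidence evaluation:
Posterior odds = prior_odds * LR = 0.002615 * 121.7339 = 0.3183341
Posterior probability = posterior_odds / (1 + posterior_odds)
= 0.3183341 / (1 + 0.3183341)
= 0.3183341 / 1.3183341
= 0.2415

0.2415


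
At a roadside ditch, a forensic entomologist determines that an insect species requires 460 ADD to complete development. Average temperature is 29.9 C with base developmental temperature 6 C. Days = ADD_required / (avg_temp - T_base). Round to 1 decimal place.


Insect development time:
Effective temperature = avg_temp - T_base = 29.9 - 6 = 23.9 C
Days = ADD / effective_temp = 460 / 23.9 = 19.2 days

19.2


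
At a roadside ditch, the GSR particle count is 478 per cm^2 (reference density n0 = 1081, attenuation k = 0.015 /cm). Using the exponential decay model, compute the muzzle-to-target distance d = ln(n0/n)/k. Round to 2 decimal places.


GSR distance calculation:
n0/n = 1081 / 478 = 2.261506
ln(n0/n) = 0.816031
d = 0.816031 / 0.015 = 54.40 cm

54.40


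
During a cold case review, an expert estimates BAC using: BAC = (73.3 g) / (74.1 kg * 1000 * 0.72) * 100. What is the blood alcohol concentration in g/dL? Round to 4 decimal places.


Applying the Widmark formula:
BAC = (dose_g / (body_wt * 1000 * r)) * 100
Denominator = 74.1 * 1000 * 0.72 = 53352
BAC = (73.3 / 53352) * 100
BAC = 0.1374 g/dL

0.1374


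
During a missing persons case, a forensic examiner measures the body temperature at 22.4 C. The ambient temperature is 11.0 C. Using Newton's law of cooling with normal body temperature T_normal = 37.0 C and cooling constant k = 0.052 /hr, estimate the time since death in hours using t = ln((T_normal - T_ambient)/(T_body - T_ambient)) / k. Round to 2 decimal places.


Using Newton's law of cooling:
t = ln((T_normal - T_ambient) / (T_body - T_ambient)) / k
T_normal - T_ambient = 26.0
T_body - T_ambient = 11.4
Ratio = 2.280702
ln(ratio) = 0.824483
t = 0.824483 / 0.052 = 15.86 hours

15.86


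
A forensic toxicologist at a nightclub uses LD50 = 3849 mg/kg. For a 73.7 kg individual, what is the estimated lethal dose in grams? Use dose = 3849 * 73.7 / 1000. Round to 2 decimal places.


Lethal dose calculation:
Lethal dose = LD50 * body_weight / 1000
= 3849 * 73.7 / 1000
= 283671.3 / 1000
= 283.67 g

283.67


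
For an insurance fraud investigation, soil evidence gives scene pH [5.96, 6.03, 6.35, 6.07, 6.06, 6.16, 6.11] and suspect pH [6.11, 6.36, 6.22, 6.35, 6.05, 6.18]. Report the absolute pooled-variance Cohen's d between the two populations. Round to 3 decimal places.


Pooled-variance Cohen's d for soil pH comparison:
Scene mean = 42.74 / 7 = 6.105714
Suspect mean = 37.27 / 6 = 6.211667
Scene sample variance s_s^2 = 0.015495
Suspect sample variance s_c^2 = 0.015737
Pooled variance = ((n_s-1)*s_s^2 + (n_c-1)*s_c^2) / (n_s + n_c - 2) = 0.015605
Pooled SD = sqrt(0.015605) = 0.12492
Mean difference = -0.105952
|d| = |-0.105952| / 0.12492 = 0.848

0.848


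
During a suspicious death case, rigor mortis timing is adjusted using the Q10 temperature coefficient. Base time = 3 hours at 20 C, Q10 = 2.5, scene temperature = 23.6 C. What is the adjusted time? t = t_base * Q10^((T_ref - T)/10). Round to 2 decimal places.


Rigor mortis time adjustment:
Exponent = (T_ref - T_actual) / 10 = (20 - 23.6) / 10 = -0.36
Q10 factor = 2.5^-0.36 = 0.71902
t_adjusted = 3 * 0.71902 = 2.16 hours

2.16


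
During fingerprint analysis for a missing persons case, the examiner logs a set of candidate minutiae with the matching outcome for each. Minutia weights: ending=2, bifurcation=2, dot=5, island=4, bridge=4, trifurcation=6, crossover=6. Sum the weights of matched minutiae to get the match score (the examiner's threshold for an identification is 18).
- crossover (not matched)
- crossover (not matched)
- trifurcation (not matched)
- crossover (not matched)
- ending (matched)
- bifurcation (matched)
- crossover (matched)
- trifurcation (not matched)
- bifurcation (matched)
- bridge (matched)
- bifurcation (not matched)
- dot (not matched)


Weighted minutiae match score:
  crossover: not matched, +0
  crossover: not matched, +0
  trifurcation: not matched, +0
  crossover: not matched, +0
  ending: matched, +2 (running total 2)
  bifurcation: matched, +2 (running total 4)
  crossover: matched, +6 (running total 10)
  trifurcation: not matched, +0
  bifurcation: matched, +2 (running total 12)
  bridge: matched, +4 (running total 16)
  bifurcation: not matched, +0
  dot: not matched, +0
Total score = 16
Threshold = 18; verdict = inconclusive

16


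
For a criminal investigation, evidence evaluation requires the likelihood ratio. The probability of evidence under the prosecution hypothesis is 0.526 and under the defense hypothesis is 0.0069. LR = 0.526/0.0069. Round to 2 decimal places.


Likelihood ratio calculation:
LR = P(E|Hp) / P(E|Hd)
LR = 0.526 / 0.0069
LR = 76.23

76.23


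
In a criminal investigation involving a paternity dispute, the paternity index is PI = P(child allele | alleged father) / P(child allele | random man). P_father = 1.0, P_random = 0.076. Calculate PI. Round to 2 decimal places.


Paternity Index calculation:
PI = P(allele|father) / P(allele|random)
PI = 1.0 / 0.076
PI = 13.16

13.16


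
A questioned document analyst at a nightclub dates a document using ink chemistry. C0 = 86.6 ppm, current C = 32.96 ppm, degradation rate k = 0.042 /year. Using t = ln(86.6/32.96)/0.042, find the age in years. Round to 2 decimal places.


Document age estimation:
C0/C = 86.6 / 32.96 = 2.627427
ln(C0/C) = 0.966005
t = 0.966005 / 0.042 = 23.00 years

23.00


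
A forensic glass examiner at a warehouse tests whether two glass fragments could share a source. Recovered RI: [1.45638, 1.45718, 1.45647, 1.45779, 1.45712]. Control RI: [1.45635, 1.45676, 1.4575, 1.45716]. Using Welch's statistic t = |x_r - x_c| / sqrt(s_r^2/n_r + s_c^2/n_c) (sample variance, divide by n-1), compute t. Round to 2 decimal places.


Welch's t-criterion for glass RI comparison:
Recovered mean = sum / n_r = 7.28494 / 5 = 1.456988
Control mean = sum / n_c = 5.82777 / 4 = 1.4569425
Recovered sample variance s_r^2 = 3.3387e-07
Control sample variance s_c^2 = 2.47492e-07
Welch SE (unpooled) = sqrt(s_r^2/n_r + s_c^2/n_c) = sqrt(6.6774e-08 + 6.18729e-08) = sqrt(1.28647e-07) = 0.000358674
|mean_r - mean_c| = 4.55e-05
t = 4.55e-05 / 0.000358674 = 0.13

0.13


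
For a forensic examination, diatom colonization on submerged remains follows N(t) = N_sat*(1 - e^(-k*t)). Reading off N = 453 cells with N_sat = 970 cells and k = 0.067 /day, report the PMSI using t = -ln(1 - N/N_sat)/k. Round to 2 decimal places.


PMSI from diatom colonization curve:
N / N_sat = 453 / 970 = 0.46701
1 - N/N_sat = 0.53299
ln(1 - N/N_sat) = -0.629253
t = -ln(1 - N/N_sat) / k = -(-0.629253) / 0.067 = 9.39 days

9.39


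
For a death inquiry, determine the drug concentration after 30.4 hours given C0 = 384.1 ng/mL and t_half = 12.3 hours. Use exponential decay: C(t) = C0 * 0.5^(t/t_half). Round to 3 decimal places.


Drug concentration decay:
Number of half-lives = t / t_half = 30.4 / 12.3 = 2.471545
Decay factor = 0.5^2.471545 = 0.18029796
C(t) = 384.1 * 0.18029796 = 69.252 ng/mL

69.252


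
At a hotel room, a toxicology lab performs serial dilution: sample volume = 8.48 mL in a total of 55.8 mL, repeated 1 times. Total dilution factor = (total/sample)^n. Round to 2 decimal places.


Dilution factor calculation:
Single dilution = V_total / V_sample = 55.8 / 8.48 ≈ 6.580189
Number of dilutions = 1
Total DF = (55.8 / 8.48)^1 (full precision, rounded at the end) = 6.58

6.58


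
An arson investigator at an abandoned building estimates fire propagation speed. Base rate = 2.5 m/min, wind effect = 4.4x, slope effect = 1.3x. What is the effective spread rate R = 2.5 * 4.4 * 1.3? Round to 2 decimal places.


Fire spread rate calculation:
R = R0 * wind_factor * slope_factor
= 2.5 * 4.4 * 1.3
= 11 * 1.3
= 14.30 m/min

14.30


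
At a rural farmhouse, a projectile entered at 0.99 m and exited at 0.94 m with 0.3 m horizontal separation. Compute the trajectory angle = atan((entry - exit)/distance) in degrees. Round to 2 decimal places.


Bullet trajectory angle:
Height difference = 0.99 - 0.94 = 0.05 m
angle = atan(0.05 / 0.3)
angle = atan(0.166667)
angle = 9.46 degrees

9.46


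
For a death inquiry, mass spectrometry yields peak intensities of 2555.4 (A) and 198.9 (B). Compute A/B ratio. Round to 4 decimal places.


Spectral peak ratio:
Peak A = 2555.4 counts
Peak B = 198.9 counts
Ratio = 2555.4 / 198.9 = 12.8477

12.8477


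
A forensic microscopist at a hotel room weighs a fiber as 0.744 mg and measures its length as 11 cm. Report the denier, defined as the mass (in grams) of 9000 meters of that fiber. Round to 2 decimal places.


Denier calculation:
Mass in grams = 0.744 mg / 1000 = 0.000744 g
Length in meters = 11 cm / 100 = 0.11 m
Linear density = mass / length = 0.000744 / 0.11 = 0.00676364 g/m
Denier = (g/m) * 9000 = 0.00676364 * 9000 = 60.87

60.87


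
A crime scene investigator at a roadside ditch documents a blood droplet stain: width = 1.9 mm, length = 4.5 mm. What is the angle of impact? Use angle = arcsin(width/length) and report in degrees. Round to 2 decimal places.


Blood spatter impact angle calculation:
width / length = 1.9 / 4.5 = 0.422222
angle = arcsin(0.422222)
angle = 24.97 degrees

24.97


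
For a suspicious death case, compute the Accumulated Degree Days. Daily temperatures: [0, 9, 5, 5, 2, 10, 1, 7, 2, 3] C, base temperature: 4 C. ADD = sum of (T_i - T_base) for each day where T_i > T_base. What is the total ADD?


Computing ADD day by day:
Day 1: max(0, 0 - 4) = 0
Day 2: max(0, 9 - 4) = 5
Day 3: max(0, 5 - 4) = 1
Day 4: max(0, 5 - 4) = 1
Day 5: max(0, 2 - 4) = 0
Day 6: max(0, 10 - 4) = 6
Day 7: max(0, 1 - 4) = 0
Day 8: max(0, 7 - 4) = 3
Day 9: max(0, 2 - 4) = 0
Day 10: max(0, 3 - 4) = 0
Total ADD = 16

16


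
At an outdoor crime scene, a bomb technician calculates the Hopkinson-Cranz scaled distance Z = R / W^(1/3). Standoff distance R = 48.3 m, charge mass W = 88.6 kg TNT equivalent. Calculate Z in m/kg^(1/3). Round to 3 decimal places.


Scaled distance calculation:
W^(1/3) = 88.6^(1/3) = 4.458046
Z = R / W^(1/3) = 48.3 / 4.458046
Z = 10.834 m/kg^(1/3)

10.834


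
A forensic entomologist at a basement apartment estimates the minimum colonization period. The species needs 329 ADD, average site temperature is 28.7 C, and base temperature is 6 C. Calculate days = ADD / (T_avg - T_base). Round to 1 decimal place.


Insect development time:
Effective temperature = avg_temp - T_base = 28.7 - 6 = 22.7 C
Days = ADD / effective_temp = 329 / 22.7 = 14.5 days

14.5


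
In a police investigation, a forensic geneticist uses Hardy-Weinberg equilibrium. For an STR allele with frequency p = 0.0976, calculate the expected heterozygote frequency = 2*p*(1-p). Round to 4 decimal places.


Hardy-Weinberg heterozygote frequency:
q = 1 - p = 1 - 0.0976 = 0.9024
2pq = 2 * 0.0976 * 0.9024 = 0.1761

0.1761


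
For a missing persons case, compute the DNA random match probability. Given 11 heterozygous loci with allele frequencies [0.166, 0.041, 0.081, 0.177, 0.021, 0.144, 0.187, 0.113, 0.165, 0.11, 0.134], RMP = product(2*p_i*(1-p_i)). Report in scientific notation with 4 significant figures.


Computing RMP for 11 loci:
Locus 1: 2 * 0.166 * 0.834 = 0.276888
Locus 2: 2 * 0.041 * 0.959 = 0.078638
Locus 3: 2 * 0.081 * 0.919 = 0.148878
Locus 4: 2 * 0.177 * 0.823 = 0.291342
Locus 5: 2 * 0.021 * 0.979 = 0.041118
Locus 6: 2 * 0.144 * 0.856 = 0.246528
Locus 7: 2 * 0.187 * 0.813 = 0.304062
Locus 8: 2 * 0.113 * 0.887 = 0.200462
Locus 9: 2 * 0.165 * 0.835 = 0.27555
Locus 10: 2 * 0.11 * 0.89 = 0.1958
Locus 11: 2 * 0.134 * 0.866 = 0.232088
RMP = 7.307e-09

7.307e-09


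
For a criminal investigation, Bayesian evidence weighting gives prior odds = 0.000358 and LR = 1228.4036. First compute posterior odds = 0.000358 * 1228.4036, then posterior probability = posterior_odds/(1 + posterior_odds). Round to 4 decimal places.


Bayesian evidence evaluation:
Posterior odds = prior_odds * LR = 0.000358 * 1228.4036 = 0.4397685
Posterior probability = posterior_odds / (1 + posterior_odds)
= 0.4397685 / (1 + 0.4397685)
= 0.4397685 / 1.4397685
= 0.3054

0.3054


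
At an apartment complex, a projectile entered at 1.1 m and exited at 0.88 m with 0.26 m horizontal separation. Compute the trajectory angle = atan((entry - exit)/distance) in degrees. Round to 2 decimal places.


Bullet trajectory angle:
Height difference = 1.1 - 0.88 = 0.22 m
angle = atan(0.22 / 0.26)
angle = atan(0.846154)
angle = 40.24 degrees

40.24


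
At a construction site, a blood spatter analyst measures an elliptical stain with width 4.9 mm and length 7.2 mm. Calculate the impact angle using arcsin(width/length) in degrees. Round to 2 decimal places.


Blood spatter impact angle calculation:
width / length = 4.9 / 7.2 = 0.680556
angle = arcsin(0.680556)
angle = 42.89 degrees

42.89


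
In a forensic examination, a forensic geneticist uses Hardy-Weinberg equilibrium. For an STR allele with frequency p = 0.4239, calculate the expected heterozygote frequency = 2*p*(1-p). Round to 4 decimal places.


Hardy-Weinberg heterozygote frequency:
q = 1 - p = 1 - 0.4239 = 0.5761
2pq = 2 * 0.4239 * 0.5761 = 0.4884

0.4884


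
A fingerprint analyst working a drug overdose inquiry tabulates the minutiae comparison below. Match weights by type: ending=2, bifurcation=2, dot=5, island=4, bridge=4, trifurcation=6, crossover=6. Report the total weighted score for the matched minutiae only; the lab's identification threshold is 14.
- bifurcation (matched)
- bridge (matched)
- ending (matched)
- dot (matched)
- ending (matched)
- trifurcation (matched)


Weighted minutiae match score:
  bifurcation: matched, +2 (running total 2)
  bridge: matched, +4 (running total 6)
  ending: matched, +2 (running total 8)
  dot: matched, +5 (running total 13)
  ending: matched, +2 (running total 15)
  trifurcation: matched, +6 (running total 21)
Total score = 21
Threshold = 14; verdict = identification

21


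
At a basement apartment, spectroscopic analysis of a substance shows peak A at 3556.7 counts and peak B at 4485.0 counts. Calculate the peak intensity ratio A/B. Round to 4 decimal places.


Spectral peak ratio:
Peak A = 3556.7 counts
Peak B = 4485.0 counts
Ratio = 3556.7 / 4485.0 = 0.7930

0.7930


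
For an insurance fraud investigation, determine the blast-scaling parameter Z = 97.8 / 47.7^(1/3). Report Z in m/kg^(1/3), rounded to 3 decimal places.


Scaled distance calculation:
W^(1/3) = 47.7^(1/3) = 3.626654
Z = R / W^(1/3) = 97.8 / 3.626654
Z = 26.967 m/kg^(1/3)

26.967


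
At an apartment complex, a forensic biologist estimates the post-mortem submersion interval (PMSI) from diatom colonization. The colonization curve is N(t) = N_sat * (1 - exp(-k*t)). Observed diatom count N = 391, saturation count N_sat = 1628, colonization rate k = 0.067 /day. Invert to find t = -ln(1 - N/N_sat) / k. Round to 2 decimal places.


PMSI from diatom colonization curve:
N / N_sat = 391 / 1628 = 0.240172
1 - N/N_sat = 0.759828
ln(1 - N/N_sat) = -0.274663
t = -ln(1 - N/N_sat) / k = -(-0.274663) / 0.067 = 4.10 days

4.10


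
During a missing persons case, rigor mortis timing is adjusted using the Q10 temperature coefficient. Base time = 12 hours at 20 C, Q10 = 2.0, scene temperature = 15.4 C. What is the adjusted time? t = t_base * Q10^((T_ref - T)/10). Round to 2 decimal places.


Rigor mortis time adjustment:
Exponent = (T_ref - T_actual) / 10 = (20 - 15.4) / 10 = 0.46
Q10 factor = 2.0^0.46 = 1.37554
t_adjusted = 12 * 1.37554 = 16.51 hours

16.51


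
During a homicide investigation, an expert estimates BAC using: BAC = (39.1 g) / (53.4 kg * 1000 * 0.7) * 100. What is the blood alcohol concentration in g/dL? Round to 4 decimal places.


Applying the Widmark formula:
BAC = (dose_g / (body_wt * 1000 * r)) * 100
Denominator = 53.4 * 1000 * 0.7 = 37380
BAC = (39.1 / 37380) * 100
BAC = 0.1046 g/dL

0.1046


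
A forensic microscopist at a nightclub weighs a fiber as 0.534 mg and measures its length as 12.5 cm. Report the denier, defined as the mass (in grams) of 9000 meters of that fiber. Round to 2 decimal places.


Denier calculation:
Mass in grams = 0.534 mg / 1000 = 0.000534 g
Length in meters = 12.5 cm / 100 = 0.125 m
Linear density = mass / length = 0.000534 / 0.125 = 0.004272 g/m
Denier = (g/m) * 9000 = 0.004272 * 9000 = 38.45

38.45


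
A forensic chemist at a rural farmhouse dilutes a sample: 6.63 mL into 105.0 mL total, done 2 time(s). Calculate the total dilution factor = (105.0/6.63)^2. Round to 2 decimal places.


Dilution factor calculation:
Single dilution = V_total / V_sample = 105.0 / 6.63 ≈ 15.837104
Number of dilutions = 2
Total DF = (105.0 / 6.63)^2 (full precision, rounded at the end) = 250.81

250.81


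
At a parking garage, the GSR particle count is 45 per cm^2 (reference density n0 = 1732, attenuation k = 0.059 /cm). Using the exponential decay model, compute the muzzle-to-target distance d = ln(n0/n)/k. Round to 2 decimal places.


GSR distance calculation:
n0/n = 1732 / 45 = 38.488889
ln(n0/n) = 3.65037
d = 3.65037 / 0.059 = 61.87 cm

61.87


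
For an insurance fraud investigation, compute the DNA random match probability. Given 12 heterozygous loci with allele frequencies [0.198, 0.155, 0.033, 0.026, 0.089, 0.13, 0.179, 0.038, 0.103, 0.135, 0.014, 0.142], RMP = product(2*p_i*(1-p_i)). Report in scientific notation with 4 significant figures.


Computing RMP for 12 loci:
Locus 1: 2 * 0.198 * 0.802 = 0.317592
Locus 2: 2 * 0.155 * 0.845 = 0.26195
Locus 3: 2 * 0.033 * 0.967 = 0.063822
Locus 4: 2 * 0.026 * 0.974 = 0.050648
Locus 5: 2 * 0.089 * 0.911 = 0.162158
Locus 6: 2 * 0.13 * 0.87 = 0.2262
Locus 7: 2 * 0.179 * 0.821 = 0.293918
Locus 8: 2 * 0.038 * 0.962 = 0.073112
Locus 9: 2 * 0.103 * 0.897 = 0.184782
Locus 10: 2 * 0.135 * 0.865 = 0.23355
Locus 11: 2 * 0.014 * 0.986 = 0.027608
Locus 12: 2 * 0.142 * 0.858 = 0.243672
RMP = 6.154e-11

6.154e-11


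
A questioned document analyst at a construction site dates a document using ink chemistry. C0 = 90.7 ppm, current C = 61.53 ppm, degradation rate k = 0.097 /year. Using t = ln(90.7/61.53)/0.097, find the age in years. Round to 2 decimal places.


Document age estimation:
C0/C = 90.7 / 61.53 = 1.474078
ln(C0/C) = 0.388033
t = 0.388033 / 0.097 = 4.00 years

4.00


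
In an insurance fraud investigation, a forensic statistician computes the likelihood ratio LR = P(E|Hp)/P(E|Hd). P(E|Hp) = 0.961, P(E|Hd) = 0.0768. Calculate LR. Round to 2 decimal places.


Likelihood ratio calculation:
LR = P(E|Hp) / P(E|Hd)
LR = 0.961 / 0.0768
LR = 12.51

12.51


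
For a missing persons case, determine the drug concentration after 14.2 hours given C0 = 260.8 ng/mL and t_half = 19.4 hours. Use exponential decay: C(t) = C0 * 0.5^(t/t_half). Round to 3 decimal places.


Drug concentration decay:
Number of half-lives = t / t_half = 14.2 / 19.4 = 0.731959
Decay factor = 0.5^0.731959 = 0.6020858
C(t) = 260.8 * 0.6020858 = 157.024 ng/mL

157.024


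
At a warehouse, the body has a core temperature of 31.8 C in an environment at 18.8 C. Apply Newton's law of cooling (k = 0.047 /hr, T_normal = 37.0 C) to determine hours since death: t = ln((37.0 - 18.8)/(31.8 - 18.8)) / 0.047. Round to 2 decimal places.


Using Newton's law of cooling:
t = ln((T_normal - T_ambient) / (T_body - T_ambient)) / k
T_normal - T_ambient = 18.2
T_body - T_ambient = 13.0
Ratio = 1.4
ln(ratio) = 0.336472
t = 0.336472 / 0.047 = 7.16 hours

7.16


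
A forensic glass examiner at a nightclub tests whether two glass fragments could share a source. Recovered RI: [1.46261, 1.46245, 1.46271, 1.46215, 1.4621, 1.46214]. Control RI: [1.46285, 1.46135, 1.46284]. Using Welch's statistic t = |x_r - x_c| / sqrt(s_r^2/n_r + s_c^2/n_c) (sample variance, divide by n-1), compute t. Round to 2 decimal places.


Welch's t-criterion for glass RI comparison:
Recovered mean = sum / n_r = 8.77416 / 6 = 1.46236
Control mean = sum / n_c = 4.38704 / 3 = 1.4623467
Recovered sample variance s_r^2 = 7.064e-08
Control sample variance s_c^2 = 7.45033e-07
Welch SE (unpooled) = sqrt(s_r^2/n_r + s_c^2/n_c) = sqrt(1.17733e-08 + 2.48344e-07) = sqrt(2.60117e-07) = 0.000510017
|mean_r - mean_c| = 1.33333e-05
t = 1.33333e-05 / 0.000510017 = 0.03

0.03


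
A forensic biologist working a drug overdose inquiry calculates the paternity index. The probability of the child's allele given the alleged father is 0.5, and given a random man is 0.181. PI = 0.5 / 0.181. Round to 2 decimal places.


Paternity Index calculation:
PI = P(allele|father) / P(allele|random)
PI = 0.5 / 0.181
PI = 2.76

2.76


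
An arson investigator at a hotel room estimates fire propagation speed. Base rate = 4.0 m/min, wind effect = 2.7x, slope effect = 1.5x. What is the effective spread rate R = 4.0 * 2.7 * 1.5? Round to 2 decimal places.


Fire spread rate calculation:
R = R0 * wind_factor * slope_factor
= 4.0 * 2.7 * 1.5
= 10.8 * 1.5
= 16.20 m/min

16.20


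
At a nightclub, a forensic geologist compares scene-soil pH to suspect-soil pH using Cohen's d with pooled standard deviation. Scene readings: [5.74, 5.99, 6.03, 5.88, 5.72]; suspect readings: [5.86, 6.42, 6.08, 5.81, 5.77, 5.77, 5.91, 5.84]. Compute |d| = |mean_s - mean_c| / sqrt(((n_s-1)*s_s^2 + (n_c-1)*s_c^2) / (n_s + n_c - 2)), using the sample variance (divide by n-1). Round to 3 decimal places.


Pooled-variance Cohen's d for soil pH comparison:
Scene mean = 29.36 / 5 = 5.872
Suspect mean = 47.46 / 8 = 5.9325
Scene sample variance s_s^2 = 0.01987
Suspect sample variance s_c^2 = 0.048793
Pooled variance = ((n_s-1)*s_s^2 + (n_c-1)*s_c^2) / (n_s + n_c - 2) = 0.038275
Pooled SD = sqrt(0.038275) = 0.19564
Mean difference = -0.0605
|d| = |-0.0605| / 0.19564 = 0.309

0.309


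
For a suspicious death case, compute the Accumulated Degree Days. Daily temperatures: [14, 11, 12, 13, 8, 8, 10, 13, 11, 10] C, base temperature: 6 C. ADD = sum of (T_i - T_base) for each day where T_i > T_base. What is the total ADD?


Computing ADD day by day:
Day 1: max(0, 14 - 6) = 8
Day 2: max(0, 11 - 6) = 5
Day 3: max(0, 12 - 6) = 6
Day 4: max(0, 13 - 6) = 7
Day 5: max(0, 8 - 6) = 2
Day 6: max(0, 8 - 6) = 2
Day 7: max(0, 10 - 6) = 4
Day 8: max(0, 13 - 6) = 7
Day 9: max(0, 11 - 6) = 5
Day 10: max(0, 10 - 6) = 4
Total ADD = 50

50


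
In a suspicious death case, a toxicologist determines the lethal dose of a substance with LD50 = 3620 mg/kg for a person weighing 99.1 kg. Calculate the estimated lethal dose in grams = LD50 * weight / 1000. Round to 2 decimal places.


Lethal dose calculation:
Lethal dose = LD50 * body_weight / 1000
= 3620 * 99.1 / 1000
= 358742 / 1000
= 358.74 g

358.74


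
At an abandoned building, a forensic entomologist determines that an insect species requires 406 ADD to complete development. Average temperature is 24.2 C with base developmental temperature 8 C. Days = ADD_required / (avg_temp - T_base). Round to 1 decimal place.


Insect development time:
Effective temperature = avg_temp - T_base = 24.2 - 8 = 16.2 C
Days = ADD / effective_temp = 406 / 16.2 = 25.1 days

25.1


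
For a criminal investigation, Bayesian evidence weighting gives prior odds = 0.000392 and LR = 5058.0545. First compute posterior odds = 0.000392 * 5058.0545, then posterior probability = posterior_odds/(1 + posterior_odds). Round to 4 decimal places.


Bayesian evidence evaluation:
Posterior odds = prior_odds * LR = 0.000392 * 5058.0545 = 1.982757
Posterior probability = posterior_odds / (1 + posterior_odds)
= 1.982757 / (1 + 1.982757)
= 1.982757 / 2.982757
= 0.6647

0.6647


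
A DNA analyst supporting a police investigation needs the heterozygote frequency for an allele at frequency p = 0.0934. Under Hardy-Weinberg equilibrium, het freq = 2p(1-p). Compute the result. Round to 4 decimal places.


Hardy-Weinberg heterozygote frequency:
q = 1 - p = 1 - 0.0934 = 0.9066
2pq = 2 * 0.0934 * 0.9066 = 0.1694

0.1694


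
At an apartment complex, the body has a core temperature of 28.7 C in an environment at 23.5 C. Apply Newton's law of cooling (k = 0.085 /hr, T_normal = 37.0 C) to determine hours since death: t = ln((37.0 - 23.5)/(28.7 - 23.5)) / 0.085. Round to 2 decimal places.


Using Newton's law of cooling:
t = ln((T_normal - T_ambient) / (T_body - T_ambient)) / k
T_normal - T_ambient = 13.5
T_body - T_ambient = 5.2
Ratio = 2.596154
ln(ratio) = 0.954031
t = 0.954031 / 0.085 = 11.22 hours

11.22


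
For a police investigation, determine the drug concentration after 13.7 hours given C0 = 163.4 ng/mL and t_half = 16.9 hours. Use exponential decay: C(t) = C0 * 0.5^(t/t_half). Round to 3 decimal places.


Drug concentration decay:
Number of half-lives = t / t_half = 13.7 / 16.9 = 0.810651
Decay factor = 0.5^0.810651 = 0.57012454
C(t) = 163.4 * 0.57012454 = 93.158 ng/mL

93.158


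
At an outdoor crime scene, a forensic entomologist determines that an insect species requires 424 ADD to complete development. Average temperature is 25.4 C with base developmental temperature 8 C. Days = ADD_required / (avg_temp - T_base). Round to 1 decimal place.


Insect development time:
Effective temperature = avg_temp - T_base = 25.4 - 8 = 17.4 C
Days = ADD / effective_temp = 424 / 17.4 = 24.4 days

24.4


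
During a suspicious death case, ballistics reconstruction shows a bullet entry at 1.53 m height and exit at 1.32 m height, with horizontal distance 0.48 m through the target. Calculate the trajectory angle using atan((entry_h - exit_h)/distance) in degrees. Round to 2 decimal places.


Bullet trajectory angle:
Height difference = 1.53 - 1.32 = 0.21 m
angle = atan(0.21 / 0.48)
angle = atan(0.4375)
angle = 23.63 degrees

23.63


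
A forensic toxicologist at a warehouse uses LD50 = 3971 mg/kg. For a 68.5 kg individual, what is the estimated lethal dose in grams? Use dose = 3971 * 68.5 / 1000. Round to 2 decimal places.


Lethal dose calculation:
Lethal dose = LD50 * body_weight / 1000
= 3971 * 68.5 / 1000
= 272013.5 / 1000
= 272.01 g

272.01


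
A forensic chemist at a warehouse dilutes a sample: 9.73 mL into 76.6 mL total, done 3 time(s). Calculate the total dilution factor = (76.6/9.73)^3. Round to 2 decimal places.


Dilution factor calculation:
Single dilution = V_total / V_sample = 76.6 / 9.73 ≈ 7.872559
Number of dilutions = 3
Total DF = (76.6 / 9.73)^3 (full precision, rounded at the end) = 487.92

487.92


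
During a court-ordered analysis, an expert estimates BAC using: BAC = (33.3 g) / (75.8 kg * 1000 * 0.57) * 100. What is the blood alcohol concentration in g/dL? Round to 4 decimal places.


Applying the Widmark formula:
BAC = (dose_g / (body_wt * 1000 * r)) * 100
Denominator = 75.8 * 1000 * 0.57 = 43206
BAC = (33.3 / 43206) * 100
BAC = 0.0771 g/dL

0.0771


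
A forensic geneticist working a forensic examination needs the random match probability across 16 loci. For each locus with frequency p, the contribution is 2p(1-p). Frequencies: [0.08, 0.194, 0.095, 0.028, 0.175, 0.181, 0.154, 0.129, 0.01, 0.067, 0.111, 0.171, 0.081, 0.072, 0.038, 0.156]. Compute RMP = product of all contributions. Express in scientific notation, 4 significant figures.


Computing RMP for 16 loci:
Locus 1: 2 * 0.08 * 0.92 = 0.1472
Locus 2: 2 * 0.194 * 0.806 = 0.312728
Locus 3: 2 * 0.095 * 0.905 = 0.17195
Locus 4: 2 * 0.028 * 0.972 = 0.054432
Locus 5: 2 * 0.175 * 0.825 = 0.28875
Locus 6: 2 * 0.181 * 0.819 = 0.296478
Locus 7: 2 * 0.154 * 0.846 = 0.260568
Locus 8: 2 * 0.129 * 0.871 = 0.224718
Locus 9: 2 * 0.01 * 0.99 = 0.0198
Locus 10: 2 * 0.067 * 0.933 = 0.125022
Locus 11: 2 * 0.111 * 0.889 = 0.197358
Locus 12: 2 * 0.171 * 0.829 = 0.283518
Locus 13: 2 * 0.081 * 0.919 = 0.148878
Locus 14: 2 * 0.072 * 0.928 = 0.133632
Locus 15: 2 * 0.038 * 0.962 = 0.073112
Locus 16: 2 * 0.156 * 0.844 = 0.263328
RMP = 1.146e-13

1.146e-13


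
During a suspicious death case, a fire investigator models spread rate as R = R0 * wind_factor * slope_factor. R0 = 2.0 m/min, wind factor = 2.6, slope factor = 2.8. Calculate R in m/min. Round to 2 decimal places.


Fire spread rate calculation:
R = R0 * wind_factor * slope_factor
= 2.0 * 2.6 * 2.8
= 5.2 * 2.8
= 14.56 m/min

14.56


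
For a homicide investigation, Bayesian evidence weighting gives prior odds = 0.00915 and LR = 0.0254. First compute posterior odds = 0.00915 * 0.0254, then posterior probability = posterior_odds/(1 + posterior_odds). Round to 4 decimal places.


Bayesian evidence evaluation:
Posterior odds = prior_odds * LR = 0.00915 * 0.0254 = 0.00023241
Posterior probability = posterior_odds / (1 + posterior_odds)
= 0.00023241 / (1 + 0.00023241)
= 0.00023241 / 1.00023241
= 0.0002

0.0002


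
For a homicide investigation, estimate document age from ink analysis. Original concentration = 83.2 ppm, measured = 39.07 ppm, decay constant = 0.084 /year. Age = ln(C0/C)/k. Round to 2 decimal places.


Document age estimation:
C0/C = 83.2 / 39.07 = 2.129511
ln(C0/C) = 0.755892
t = 0.755892 / 0.084 = 9.00 years

9.00


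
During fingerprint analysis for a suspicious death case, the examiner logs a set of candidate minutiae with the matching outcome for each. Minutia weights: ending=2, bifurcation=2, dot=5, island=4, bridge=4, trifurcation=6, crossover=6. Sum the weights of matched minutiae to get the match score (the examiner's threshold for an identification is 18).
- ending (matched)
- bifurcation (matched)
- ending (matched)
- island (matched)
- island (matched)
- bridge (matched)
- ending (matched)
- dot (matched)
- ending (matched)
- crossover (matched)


Weighted minutiae match score:
  ending: matched, +2 (running total 2)
  bifurcation: matched, +2 (running total 4)
  ending: matched, +2 (running total 6)
  island: matched, +4 (running total 10)
  island: matched, +4 (running total 14)
  bridge: matched, +4 (running total 18)
  ending: matched, +2 (running total 20)
  dot: matched, +5 (running total 25)
  ending: matched, +2 (running total 27)
  crossover: matched, +6 (running total 33)
Total score = 33
Threshold = 18; verdict = identification

33


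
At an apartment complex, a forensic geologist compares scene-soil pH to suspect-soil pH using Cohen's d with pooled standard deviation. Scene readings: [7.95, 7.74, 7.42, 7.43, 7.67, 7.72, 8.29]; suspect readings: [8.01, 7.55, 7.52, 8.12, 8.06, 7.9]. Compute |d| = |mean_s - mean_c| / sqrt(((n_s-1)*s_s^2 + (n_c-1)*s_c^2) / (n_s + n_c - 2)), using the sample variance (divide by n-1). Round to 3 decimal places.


Pooled-variance Cohen's d for soil pH comparison:
Scene mean = 54.22 / 7 = 7.745714
Suspect mean = 47.16 / 6 = 7.86
Scene sample variance s_s^2 = 0.091695
Suspect sample variance s_c^2 = 0.06868
Pooled variance = ((n_s-1)*s_s^2 + (n_c-1)*s_c^2) / (n_s + n_c - 2) = 0.081234
Pooled SD = sqrt(0.081234) = 0.285016
Mean difference = -0.114286
|d| = |-0.114286| / 0.285016 = 0.401

0.401


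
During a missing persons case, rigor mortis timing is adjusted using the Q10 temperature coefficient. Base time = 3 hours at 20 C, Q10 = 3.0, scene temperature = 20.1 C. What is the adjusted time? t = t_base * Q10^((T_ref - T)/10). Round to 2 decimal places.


Rigor mortis time adjustment:
Exponent = (T_ref - T_actual) / 10 = (20 - 20.1) / 10 = -0.01
Q10 factor = 3.0^-0.01 = 0.98907
t_adjusted = 3 * 0.98907 = 2.97 hours

2.97


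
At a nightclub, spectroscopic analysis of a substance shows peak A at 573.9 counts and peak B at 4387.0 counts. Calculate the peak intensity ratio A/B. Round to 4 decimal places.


Spectral peak ratio:
Peak A = 573.9 counts
Peak B = 4387.0 counts
Ratio = 573.9 / 4387.0 = 0.1308

0.1308


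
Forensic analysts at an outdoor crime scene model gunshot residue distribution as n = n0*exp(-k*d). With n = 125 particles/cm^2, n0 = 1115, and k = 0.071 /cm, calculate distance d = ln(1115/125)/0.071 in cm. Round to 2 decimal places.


GSR distance calculation:
n0/n = 1115 / 125 = 8.92
ln(n0/n) = 2.188296
d = 2.188296 / 0.071 = 30.82 cm

30.82
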